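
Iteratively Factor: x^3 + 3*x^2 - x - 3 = (x - 1)*(x^2 + 4*x + 3) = (x - 1)*(x + 3)*(x + 1)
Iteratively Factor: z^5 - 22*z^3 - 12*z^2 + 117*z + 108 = (z - 3)*(z^4 + 3*z^3 - 13*z^2 - 51*z - 36) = (z - 3)*(z + 3)*(z^3 - 13*z - 12) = (z - 3)*(z + 1)*(z + 3)*(z^2 - z - 12) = (z - 3)*(z + 1)*(z + 3)^2*(z - 4)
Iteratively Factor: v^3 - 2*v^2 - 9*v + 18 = (v - 3)*(v^2 + v - 6) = (v - 3)*(v + 3)*(v - 2)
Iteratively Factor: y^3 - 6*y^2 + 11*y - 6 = (y - 2)*(y^2 - 4*y + 3) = (y - 3)*(y - 2)*(y - 1)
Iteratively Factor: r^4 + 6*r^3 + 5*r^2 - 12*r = (r - 1)*(r^3 + 7*r^2 + 12*r) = (r - 1)*(r + 3)*(r^2 + 4*r) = r*(r - 1)*(r + 3)*(r + 4)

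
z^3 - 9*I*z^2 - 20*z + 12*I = (z - 6*I)*(z - 2*I)*(z - I)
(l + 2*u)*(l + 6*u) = l^2 + 8*l*u + 12*u^2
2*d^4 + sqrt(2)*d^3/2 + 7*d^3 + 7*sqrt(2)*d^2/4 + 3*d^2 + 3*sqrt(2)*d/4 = d*(d + 3)*(sqrt(2)*d + 1/2)*(sqrt(2)*d + sqrt(2)/2)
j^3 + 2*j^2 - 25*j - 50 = (j - 5)*(j + 2)*(j + 5)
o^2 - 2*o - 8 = (o - 4)*(o + 2)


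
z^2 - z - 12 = (z - 4)*(z + 3)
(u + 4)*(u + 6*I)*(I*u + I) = I*u^3 - 6*u^2 + 5*I*u^2 - 30*u + 4*I*u - 24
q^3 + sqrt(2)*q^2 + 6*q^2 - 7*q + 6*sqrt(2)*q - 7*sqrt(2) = (q - 1)*(q + 7)*(q + sqrt(2))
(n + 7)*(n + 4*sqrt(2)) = n^2 + 4*sqrt(2)*n + 7*n + 28*sqrt(2)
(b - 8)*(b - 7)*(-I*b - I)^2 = -b^4 + 13*b^3 - 27*b^2 - 97*b - 56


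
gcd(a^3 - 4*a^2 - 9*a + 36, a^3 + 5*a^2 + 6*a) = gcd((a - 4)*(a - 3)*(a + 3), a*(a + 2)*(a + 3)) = a + 3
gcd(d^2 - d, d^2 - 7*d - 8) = 1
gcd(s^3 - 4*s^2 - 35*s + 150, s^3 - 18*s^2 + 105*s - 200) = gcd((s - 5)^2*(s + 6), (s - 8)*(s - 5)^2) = s^2 - 10*s + 25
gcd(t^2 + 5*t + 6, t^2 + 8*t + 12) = t + 2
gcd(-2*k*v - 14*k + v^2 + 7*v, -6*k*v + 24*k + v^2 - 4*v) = 1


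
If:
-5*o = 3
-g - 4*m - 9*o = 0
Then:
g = 27/5 - 4*m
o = -3/5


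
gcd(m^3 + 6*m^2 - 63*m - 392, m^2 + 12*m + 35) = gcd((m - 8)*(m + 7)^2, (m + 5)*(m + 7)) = m + 7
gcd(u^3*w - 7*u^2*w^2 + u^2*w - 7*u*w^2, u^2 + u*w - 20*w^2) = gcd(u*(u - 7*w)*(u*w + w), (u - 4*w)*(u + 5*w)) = 1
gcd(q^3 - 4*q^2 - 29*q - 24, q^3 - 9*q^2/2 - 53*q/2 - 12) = q^2 - 5*q - 24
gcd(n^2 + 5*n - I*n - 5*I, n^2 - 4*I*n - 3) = n - I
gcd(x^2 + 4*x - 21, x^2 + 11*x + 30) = 1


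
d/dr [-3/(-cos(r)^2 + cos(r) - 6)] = 3*(2*cos(r) - 1)*sin(r)/(sin(r)^2 + cos(r) - 7)^2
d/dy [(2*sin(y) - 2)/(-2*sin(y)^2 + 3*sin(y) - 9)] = 4*(sin(y)^2 - 2*sin(y) - 3)*cos(y)/(-3*sin(y) - cos(2*y) + 10)^2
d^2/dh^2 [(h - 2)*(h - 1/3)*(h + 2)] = 6*h - 2/3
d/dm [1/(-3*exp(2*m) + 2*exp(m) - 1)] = (6*exp(m) - 2)*exp(m)/(3*exp(2*m) - 2*exp(m) + 1)^2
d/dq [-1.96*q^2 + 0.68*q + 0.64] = 0.68 - 3.92*q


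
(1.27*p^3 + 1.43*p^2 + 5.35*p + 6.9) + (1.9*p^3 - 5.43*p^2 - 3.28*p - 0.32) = 3.17*p^3 - 4.0*p^2 + 2.07*p + 6.58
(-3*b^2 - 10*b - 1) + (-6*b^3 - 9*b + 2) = -6*b^3 - 3*b^2 - 19*b + 1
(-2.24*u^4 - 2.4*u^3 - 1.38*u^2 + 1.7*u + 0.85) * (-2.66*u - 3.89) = 5.9584*u^5 + 15.0976*u^4 + 13.0068*u^3 + 0.8462*u^2 - 8.874*u - 3.3065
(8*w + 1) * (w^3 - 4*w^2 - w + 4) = 8*w^4 - 31*w^3 - 12*w^2 + 31*w + 4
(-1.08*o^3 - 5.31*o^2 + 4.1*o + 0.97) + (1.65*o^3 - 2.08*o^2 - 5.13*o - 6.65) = 0.57*o^3 - 7.39*o^2 - 1.03*o - 5.68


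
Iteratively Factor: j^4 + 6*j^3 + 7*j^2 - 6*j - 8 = (j + 4)*(j^3 + 2*j^2 - j - 2) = (j + 2)*(j + 4)*(j^2 - 1) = (j + 1)*(j + 2)*(j + 4)*(j - 1)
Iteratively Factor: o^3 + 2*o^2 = (o + 2)*(o^2) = o*(o + 2)*(o)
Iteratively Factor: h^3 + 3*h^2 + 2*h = (h)*(h^2 + 3*h + 2) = h*(h + 2)*(h + 1)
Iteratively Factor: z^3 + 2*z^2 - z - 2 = (z + 1)*(z^2 + z - 2) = (z - 1)*(z + 1)*(z + 2)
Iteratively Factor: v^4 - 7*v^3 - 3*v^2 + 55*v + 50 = (v + 1)*(v^3 - 8*v^2 + 5*v + 50) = (v - 5)*(v + 1)*(v^2 - 3*v - 10) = (v - 5)*(v + 1)*(v + 2)*(v - 5)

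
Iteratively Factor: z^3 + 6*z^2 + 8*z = (z)*(z^2 + 6*z + 8) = z*(z + 2)*(z + 4)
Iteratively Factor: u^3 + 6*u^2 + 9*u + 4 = (u + 1)*(u^2 + 5*u + 4) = (u + 1)*(u + 4)*(u + 1)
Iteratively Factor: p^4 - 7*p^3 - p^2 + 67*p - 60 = (p + 3)*(p^3 - 10*p^2 + 29*p - 20) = (p - 5)*(p + 3)*(p^2 - 5*p + 4) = (p - 5)*(p - 4)*(p + 3)*(p - 1)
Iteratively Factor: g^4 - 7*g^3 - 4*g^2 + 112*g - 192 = (g - 4)*(g^3 - 3*g^2 - 16*g + 48) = (g - 4)^2*(g^2 + g - 12) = (g - 4)^2*(g + 4)*(g - 3)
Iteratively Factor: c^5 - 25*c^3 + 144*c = (c - 3)*(c^4 + 3*c^3 - 16*c^2 - 48*c) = (c - 3)*(c + 3)*(c^3 - 16*c) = (c - 3)*(c + 3)*(c + 4)*(c^2 - 4*c) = (c - 4)*(c - 3)*(c + 3)*(c + 4)*(c)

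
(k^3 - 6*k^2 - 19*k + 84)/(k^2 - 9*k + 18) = (k^2 - 3*k - 28)/(k - 6)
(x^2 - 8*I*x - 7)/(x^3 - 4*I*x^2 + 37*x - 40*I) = (x - 7*I)/(x^2 - 3*I*x + 40)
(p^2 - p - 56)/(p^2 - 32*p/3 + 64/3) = 3*(p + 7)/(3*p - 8)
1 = 1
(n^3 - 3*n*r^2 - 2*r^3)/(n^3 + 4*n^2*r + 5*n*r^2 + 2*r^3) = (n - 2*r)/(n + 2*r)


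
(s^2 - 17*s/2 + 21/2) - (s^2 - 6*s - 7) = 35/2 - 5*s/2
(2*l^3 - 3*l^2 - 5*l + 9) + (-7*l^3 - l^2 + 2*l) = -5*l^3 - 4*l^2 - 3*l + 9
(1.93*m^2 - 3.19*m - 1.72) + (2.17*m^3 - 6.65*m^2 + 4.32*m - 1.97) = 2.17*m^3 - 4.72*m^2 + 1.13*m - 3.69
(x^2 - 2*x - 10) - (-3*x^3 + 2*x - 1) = 3*x^3 + x^2 - 4*x - 9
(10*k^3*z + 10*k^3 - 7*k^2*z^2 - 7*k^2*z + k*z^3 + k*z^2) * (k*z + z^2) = 10*k^4*z^2 + 10*k^4*z + 3*k^3*z^3 + 3*k^3*z^2 - 6*k^2*z^4 - 6*k^2*z^3 + k*z^5 + k*z^4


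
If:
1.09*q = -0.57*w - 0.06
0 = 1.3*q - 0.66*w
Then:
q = -0.03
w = -0.05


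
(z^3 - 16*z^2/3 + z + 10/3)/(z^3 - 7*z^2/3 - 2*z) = (z^2 - 6*z + 5)/(z*(z - 3))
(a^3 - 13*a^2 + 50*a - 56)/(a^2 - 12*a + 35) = (a^2 - 6*a + 8)/(a - 5)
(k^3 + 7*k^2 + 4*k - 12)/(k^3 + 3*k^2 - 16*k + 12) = (k + 2)/(k - 2)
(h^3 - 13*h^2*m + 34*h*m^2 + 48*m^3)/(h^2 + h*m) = h - 14*m + 48*m^2/h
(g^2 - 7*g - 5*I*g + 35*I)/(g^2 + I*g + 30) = (g - 7)/(g + 6*I)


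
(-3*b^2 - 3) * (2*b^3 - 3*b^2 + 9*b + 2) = -6*b^5 + 9*b^4 - 33*b^3 + 3*b^2 - 27*b - 6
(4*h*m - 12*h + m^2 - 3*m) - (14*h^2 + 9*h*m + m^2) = -14*h^2 - 5*h*m - 12*h - 3*m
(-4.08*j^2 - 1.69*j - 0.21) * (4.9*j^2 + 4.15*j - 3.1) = -19.992*j^4 - 25.213*j^3 + 4.6055*j^2 + 4.3675*j + 0.651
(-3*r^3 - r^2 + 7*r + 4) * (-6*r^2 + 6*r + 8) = 18*r^5 - 12*r^4 - 72*r^3 + 10*r^2 + 80*r + 32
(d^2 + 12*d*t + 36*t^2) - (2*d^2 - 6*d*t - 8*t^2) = -d^2 + 18*d*t + 44*t^2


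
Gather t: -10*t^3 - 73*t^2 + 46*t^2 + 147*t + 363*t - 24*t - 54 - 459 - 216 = -10*t^3 - 27*t^2 + 486*t - 729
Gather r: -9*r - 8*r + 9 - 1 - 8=-17*r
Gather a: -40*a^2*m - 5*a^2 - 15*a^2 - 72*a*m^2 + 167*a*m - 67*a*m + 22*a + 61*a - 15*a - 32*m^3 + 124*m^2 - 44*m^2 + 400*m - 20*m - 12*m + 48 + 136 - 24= a^2*(-40*m - 20) + a*(-72*m^2 + 100*m + 68) - 32*m^3 + 80*m^2 + 368*m + 160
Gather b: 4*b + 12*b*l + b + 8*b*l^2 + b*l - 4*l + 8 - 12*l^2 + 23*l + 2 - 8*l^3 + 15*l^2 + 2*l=b*(8*l^2 + 13*l + 5) - 8*l^3 + 3*l^2 + 21*l + 10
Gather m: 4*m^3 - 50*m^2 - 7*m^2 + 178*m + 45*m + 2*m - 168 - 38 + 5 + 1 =4*m^3 - 57*m^2 + 225*m - 200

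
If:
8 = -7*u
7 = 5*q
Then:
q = 7/5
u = -8/7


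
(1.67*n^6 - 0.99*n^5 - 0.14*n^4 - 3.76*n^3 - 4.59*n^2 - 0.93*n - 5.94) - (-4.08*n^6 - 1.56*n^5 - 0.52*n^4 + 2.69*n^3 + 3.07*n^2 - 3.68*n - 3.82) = 5.75*n^6 + 0.57*n^5 + 0.38*n^4 - 6.45*n^3 - 7.66*n^2 + 2.75*n - 2.12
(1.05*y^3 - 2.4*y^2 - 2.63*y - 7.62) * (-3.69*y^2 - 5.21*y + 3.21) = -3.8745*y^5 + 3.3855*y^4 + 25.5792*y^3 + 34.1161*y^2 + 31.2579*y - 24.4602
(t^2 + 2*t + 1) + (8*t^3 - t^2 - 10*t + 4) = 8*t^3 - 8*t + 5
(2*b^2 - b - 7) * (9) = 18*b^2 - 9*b - 63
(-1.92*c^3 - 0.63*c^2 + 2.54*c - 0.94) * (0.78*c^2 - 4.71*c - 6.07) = -1.4976*c^5 + 8.5518*c^4 + 16.6029*c^3 - 8.8725*c^2 - 10.9904*c + 5.7058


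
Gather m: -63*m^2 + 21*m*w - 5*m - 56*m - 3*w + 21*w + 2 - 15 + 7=-63*m^2 + m*(21*w - 61) + 18*w - 6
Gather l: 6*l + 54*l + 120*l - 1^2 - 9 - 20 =180*l - 30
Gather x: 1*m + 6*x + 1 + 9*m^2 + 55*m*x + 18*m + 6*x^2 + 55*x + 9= 9*m^2 + 19*m + 6*x^2 + x*(55*m + 61) + 10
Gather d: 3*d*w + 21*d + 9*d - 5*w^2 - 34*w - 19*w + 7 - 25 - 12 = d*(3*w + 30) - 5*w^2 - 53*w - 30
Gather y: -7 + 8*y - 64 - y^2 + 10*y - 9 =-y^2 + 18*y - 80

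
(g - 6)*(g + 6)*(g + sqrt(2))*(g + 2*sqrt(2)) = g^4 + 3*sqrt(2)*g^3 - 32*g^2 - 108*sqrt(2)*g - 144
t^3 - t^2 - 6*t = t*(t - 3)*(t + 2)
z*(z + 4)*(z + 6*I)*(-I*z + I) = -I*z^4 + 6*z^3 - 3*I*z^3 + 18*z^2 + 4*I*z^2 - 24*z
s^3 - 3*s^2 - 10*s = s*(s - 5)*(s + 2)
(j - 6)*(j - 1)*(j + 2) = j^3 - 5*j^2 - 8*j + 12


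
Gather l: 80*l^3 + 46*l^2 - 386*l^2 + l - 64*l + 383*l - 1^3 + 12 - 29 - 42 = 80*l^3 - 340*l^2 + 320*l - 60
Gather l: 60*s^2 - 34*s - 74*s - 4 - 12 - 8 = 60*s^2 - 108*s - 24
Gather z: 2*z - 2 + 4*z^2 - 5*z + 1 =4*z^2 - 3*z - 1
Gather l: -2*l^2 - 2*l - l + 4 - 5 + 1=-2*l^2 - 3*l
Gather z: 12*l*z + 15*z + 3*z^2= 3*z^2 + z*(12*l + 15)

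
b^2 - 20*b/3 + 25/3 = (b - 5)*(b - 5/3)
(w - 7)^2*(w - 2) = w^3 - 16*w^2 + 77*w - 98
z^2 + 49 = (z - 7*I)*(z + 7*I)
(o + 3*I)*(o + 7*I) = o^2 + 10*I*o - 21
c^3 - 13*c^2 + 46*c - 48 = (c - 8)*(c - 3)*(c - 2)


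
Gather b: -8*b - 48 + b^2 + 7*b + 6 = b^2 - b - 42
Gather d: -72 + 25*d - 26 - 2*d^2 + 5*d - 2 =-2*d^2 + 30*d - 100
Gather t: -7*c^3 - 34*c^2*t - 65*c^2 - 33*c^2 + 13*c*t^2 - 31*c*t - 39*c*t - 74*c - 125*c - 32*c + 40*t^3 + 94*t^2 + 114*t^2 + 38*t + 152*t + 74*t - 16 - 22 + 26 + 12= -7*c^3 - 98*c^2 - 231*c + 40*t^3 + t^2*(13*c + 208) + t*(-34*c^2 - 70*c + 264)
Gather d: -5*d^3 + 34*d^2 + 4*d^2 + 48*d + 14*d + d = -5*d^3 + 38*d^2 + 63*d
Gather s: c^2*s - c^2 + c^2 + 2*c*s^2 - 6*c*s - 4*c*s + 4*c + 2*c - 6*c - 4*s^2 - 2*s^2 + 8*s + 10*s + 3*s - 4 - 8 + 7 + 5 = s^2*(2*c - 6) + s*(c^2 - 10*c + 21)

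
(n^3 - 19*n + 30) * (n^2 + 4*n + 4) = n^5 + 4*n^4 - 15*n^3 - 46*n^2 + 44*n + 120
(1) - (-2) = 3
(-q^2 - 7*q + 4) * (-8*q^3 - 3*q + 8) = 8*q^5 + 56*q^4 - 29*q^3 + 13*q^2 - 68*q + 32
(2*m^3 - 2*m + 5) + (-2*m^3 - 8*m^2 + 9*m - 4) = -8*m^2 + 7*m + 1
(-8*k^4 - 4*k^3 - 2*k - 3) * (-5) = 40*k^4 + 20*k^3 + 10*k + 15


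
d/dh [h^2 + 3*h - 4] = 2*h + 3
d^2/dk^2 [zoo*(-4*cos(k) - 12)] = zoo*cos(k)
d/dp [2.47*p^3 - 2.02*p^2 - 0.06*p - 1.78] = 7.41*p^2 - 4.04*p - 0.06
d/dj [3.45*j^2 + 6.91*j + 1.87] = 6.9*j + 6.91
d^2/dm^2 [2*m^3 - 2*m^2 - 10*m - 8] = 12*m - 4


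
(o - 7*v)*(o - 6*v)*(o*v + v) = o^3*v - 13*o^2*v^2 + o^2*v + 42*o*v^3 - 13*o*v^2 + 42*v^3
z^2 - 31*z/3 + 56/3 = (z - 8)*(z - 7/3)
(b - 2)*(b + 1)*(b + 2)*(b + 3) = b^4 + 4*b^3 - b^2 - 16*b - 12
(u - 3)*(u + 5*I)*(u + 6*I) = u^3 - 3*u^2 + 11*I*u^2 - 30*u - 33*I*u + 90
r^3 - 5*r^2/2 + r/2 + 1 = (r - 2)*(r - 1)*(r + 1/2)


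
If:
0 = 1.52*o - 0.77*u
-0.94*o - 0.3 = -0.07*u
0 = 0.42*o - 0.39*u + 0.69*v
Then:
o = -0.37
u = -0.74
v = -0.19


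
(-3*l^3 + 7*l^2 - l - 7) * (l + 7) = -3*l^4 - 14*l^3 + 48*l^2 - 14*l - 49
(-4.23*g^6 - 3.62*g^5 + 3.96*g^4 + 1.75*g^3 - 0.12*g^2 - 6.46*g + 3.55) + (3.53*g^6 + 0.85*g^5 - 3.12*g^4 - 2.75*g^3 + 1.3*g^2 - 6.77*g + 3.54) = -0.700000000000001*g^6 - 2.77*g^5 + 0.84*g^4 - 1.0*g^3 + 1.18*g^2 - 13.23*g + 7.09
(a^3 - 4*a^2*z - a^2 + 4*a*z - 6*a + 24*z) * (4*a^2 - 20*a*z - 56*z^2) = 4*a^5 - 36*a^4*z - 4*a^4 + 24*a^3*z^2 + 36*a^3*z - 24*a^3 + 224*a^2*z^3 - 24*a^2*z^2 + 216*a^2*z - 224*a*z^3 - 144*a*z^2 - 1344*z^3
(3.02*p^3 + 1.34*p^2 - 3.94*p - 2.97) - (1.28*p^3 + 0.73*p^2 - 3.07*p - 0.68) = 1.74*p^3 + 0.61*p^2 - 0.87*p - 2.29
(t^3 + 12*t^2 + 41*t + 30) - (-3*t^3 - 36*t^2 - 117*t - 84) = 4*t^3 + 48*t^2 + 158*t + 114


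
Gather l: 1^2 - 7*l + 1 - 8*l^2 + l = -8*l^2 - 6*l + 2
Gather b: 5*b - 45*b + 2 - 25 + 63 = 40 - 40*b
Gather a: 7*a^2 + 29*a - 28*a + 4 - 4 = 7*a^2 + a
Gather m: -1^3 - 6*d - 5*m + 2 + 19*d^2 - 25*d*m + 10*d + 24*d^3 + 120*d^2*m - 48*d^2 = 24*d^3 - 29*d^2 + 4*d + m*(120*d^2 - 25*d - 5) + 1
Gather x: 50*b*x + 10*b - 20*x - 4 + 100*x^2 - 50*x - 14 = 10*b + 100*x^2 + x*(50*b - 70) - 18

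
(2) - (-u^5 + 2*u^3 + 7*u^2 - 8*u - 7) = u^5 - 2*u^3 - 7*u^2 + 8*u + 9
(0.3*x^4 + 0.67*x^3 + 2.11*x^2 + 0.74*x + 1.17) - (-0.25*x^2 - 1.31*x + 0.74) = 0.3*x^4 + 0.67*x^3 + 2.36*x^2 + 2.05*x + 0.43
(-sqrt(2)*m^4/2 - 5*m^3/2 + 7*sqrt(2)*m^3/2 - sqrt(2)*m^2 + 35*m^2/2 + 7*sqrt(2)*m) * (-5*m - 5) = 5*sqrt(2)*m^5/2 - 15*sqrt(2)*m^4 + 25*m^4/2 - 75*m^3 - 25*sqrt(2)*m^3/2 - 175*m^2/2 - 30*sqrt(2)*m^2 - 35*sqrt(2)*m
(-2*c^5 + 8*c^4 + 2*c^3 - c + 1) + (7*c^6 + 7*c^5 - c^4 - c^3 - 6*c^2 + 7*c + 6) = 7*c^6 + 5*c^5 + 7*c^4 + c^3 - 6*c^2 + 6*c + 7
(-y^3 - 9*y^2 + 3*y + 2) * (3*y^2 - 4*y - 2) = -3*y^5 - 23*y^4 + 47*y^3 + 12*y^2 - 14*y - 4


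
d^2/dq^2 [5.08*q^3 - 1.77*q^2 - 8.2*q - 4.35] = 30.48*q - 3.54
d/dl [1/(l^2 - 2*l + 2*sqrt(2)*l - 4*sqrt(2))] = 2*(-l - sqrt(2) + 1)/(l^2 - 2*l + 2*sqrt(2)*l - 4*sqrt(2))^2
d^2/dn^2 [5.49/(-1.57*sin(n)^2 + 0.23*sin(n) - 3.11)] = (54.129204*sin(n)^4 - 5.947317*sin(n)^3 - 188.127477*sin(n)^2 + 15.821631*sin(n) + 53.031204)/(1.57*sin(n)^2 - 0.23*sin(n) + 3.11)^3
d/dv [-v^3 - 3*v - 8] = -3*v^2 - 3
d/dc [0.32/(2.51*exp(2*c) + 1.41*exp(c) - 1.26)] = (-1.6064*exp(c) - 0.4512)*exp(c)/(2.51*exp(2*c) + 1.41*exp(c) - 1.26)^2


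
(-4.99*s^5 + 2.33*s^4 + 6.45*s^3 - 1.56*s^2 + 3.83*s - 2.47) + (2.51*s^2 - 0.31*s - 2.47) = -4.99*s^5 + 2.33*s^4 + 6.45*s^3 + 0.95*s^2 + 3.52*s - 4.94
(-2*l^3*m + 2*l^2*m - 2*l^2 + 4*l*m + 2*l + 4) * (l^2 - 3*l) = -2*l^5*m + 8*l^4*m - 2*l^4 - 2*l^3*m + 8*l^3 - 12*l^2*m - 2*l^2 - 12*l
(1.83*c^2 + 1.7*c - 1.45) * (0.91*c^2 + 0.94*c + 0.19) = 1.6653*c^4 + 3.2672*c^3 + 0.6262*c^2 - 1.04*c - 0.2755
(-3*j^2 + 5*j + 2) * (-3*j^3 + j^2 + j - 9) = 9*j^5 - 18*j^4 - 4*j^3 + 34*j^2 - 43*j - 18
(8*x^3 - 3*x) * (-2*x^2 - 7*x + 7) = -16*x^5 - 56*x^4 + 62*x^3 + 21*x^2 - 21*x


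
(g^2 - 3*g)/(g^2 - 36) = g*(g - 3)/(g^2 - 36)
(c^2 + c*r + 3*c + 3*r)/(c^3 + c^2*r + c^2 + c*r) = (c + 3)/(c*(c + 1))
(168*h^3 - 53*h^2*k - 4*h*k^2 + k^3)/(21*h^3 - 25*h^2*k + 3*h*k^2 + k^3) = (8*h - k)/(h - k)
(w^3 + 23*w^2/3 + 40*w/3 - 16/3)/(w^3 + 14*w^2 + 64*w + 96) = (w - 1/3)/(w + 6)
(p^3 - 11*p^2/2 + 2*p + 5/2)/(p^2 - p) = p - 9/2 - 5/(2*p)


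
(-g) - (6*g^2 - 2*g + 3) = -6*g^2 + g - 3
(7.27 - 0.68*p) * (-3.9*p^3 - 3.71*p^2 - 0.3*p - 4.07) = 2.652*p^4 - 25.8302*p^3 - 26.7677*p^2 + 0.586600000000001*p - 29.5889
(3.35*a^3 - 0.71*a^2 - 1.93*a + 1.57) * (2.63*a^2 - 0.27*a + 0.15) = 8.8105*a^5 - 2.7718*a^4 - 4.3817*a^3 + 4.5437*a^2 - 0.7134*a + 0.2355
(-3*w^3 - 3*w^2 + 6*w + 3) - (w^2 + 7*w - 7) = -3*w^3 - 4*w^2 - w + 10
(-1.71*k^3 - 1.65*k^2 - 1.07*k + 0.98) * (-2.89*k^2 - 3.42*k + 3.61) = 4.9419*k^5 + 10.6167*k^4 + 2.5622*k^3 - 5.1293*k^2 - 7.2143*k + 3.5378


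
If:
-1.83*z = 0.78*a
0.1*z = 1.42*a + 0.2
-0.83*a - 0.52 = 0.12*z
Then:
No Solution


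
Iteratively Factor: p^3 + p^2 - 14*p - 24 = (p + 2)*(p^2 - p - 12) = (p + 2)*(p + 3)*(p - 4)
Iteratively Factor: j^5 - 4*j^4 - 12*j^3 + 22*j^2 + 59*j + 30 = (j - 5)*(j^4 + j^3 - 7*j^2 - 13*j - 6) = (j - 5)*(j + 1)*(j^3 - 7*j - 6) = (j - 5)*(j + 1)*(j + 2)*(j^2 - 2*j - 3) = (j - 5)*(j - 3)*(j + 1)*(j + 2)*(j + 1)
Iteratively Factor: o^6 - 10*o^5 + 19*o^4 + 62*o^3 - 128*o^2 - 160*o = (o - 4)*(o^5 - 6*o^4 - 5*o^3 + 42*o^2 + 40*o) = o*(o - 4)*(o^4 - 6*o^3 - 5*o^2 + 42*o + 40) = o*(o - 4)^2*(o^3 - 2*o^2 - 13*o - 10) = o*(o - 4)^2*(o + 2)*(o^2 - 4*o - 5) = o*(o - 5)*(o - 4)^2*(o + 2)*(o + 1)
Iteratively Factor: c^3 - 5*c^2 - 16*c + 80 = (c + 4)*(c^2 - 9*c + 20) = (c - 4)*(c + 4)*(c - 5)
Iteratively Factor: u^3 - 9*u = (u + 3)*(u^2 - 3*u) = u*(u + 3)*(u - 3)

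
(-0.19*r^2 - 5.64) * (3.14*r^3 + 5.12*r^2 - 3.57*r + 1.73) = -0.5966*r^5 - 0.9728*r^4 - 17.0313*r^3 - 29.2055*r^2 + 20.1348*r - 9.7572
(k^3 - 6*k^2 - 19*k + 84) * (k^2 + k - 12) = k^5 - 5*k^4 - 37*k^3 + 137*k^2 + 312*k - 1008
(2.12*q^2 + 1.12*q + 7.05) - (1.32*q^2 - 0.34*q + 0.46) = 0.8*q^2 + 1.46*q + 6.59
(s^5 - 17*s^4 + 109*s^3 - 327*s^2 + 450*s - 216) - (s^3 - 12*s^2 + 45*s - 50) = s^5 - 17*s^4 + 108*s^3 - 315*s^2 + 405*s - 166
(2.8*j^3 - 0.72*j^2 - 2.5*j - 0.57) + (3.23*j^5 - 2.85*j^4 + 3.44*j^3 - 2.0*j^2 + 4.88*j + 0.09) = 3.23*j^5 - 2.85*j^4 + 6.24*j^3 - 2.72*j^2 + 2.38*j - 0.48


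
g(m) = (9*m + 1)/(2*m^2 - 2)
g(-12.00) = -0.37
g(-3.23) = -1.49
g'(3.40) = -0.54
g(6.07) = 0.78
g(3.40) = 1.50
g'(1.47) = -11.65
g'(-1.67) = -4.81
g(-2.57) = -1.97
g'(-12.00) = -0.03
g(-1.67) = -3.92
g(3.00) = 1.75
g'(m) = -4*m*(9*m + 1)/(2*m^2 - 2)^2 + 9/(2*m^2 - 2) = (9*m^2 - 2*m*(9*m + 1) - 9)/(2*(m^2 - 1)^2)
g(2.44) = 2.32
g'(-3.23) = -0.54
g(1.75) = 4.06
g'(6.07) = -0.14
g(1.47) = 6.13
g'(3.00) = -0.75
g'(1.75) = -4.71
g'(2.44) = -1.37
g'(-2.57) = -1.01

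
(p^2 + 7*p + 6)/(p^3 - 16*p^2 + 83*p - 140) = (p^2 + 7*p + 6)/(p^3 - 16*p^2 + 83*p - 140)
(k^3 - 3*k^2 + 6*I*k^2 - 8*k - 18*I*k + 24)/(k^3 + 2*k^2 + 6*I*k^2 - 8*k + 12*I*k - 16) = (k - 3)/(k + 2)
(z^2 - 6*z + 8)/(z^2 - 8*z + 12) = (z - 4)/(z - 6)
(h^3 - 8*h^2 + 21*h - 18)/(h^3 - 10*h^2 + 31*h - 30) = (h - 3)/(h - 5)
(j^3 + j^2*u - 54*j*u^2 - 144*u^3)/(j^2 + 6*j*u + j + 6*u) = (j^2 - 5*j*u - 24*u^2)/(j + 1)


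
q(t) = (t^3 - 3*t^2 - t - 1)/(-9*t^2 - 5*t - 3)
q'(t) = (18*t + 5)*(t^3 - 3*t^2 - t - 1)/(-9*t^2 - 5*t - 3)^2 + (3*t^2 - 6*t - 1)/(-9*t^2 - 5*t - 3) = (-9*t^4 - 10*t^3 - 3*t^2 - 2)/(81*t^4 + 90*t^3 + 79*t^2 + 30*t + 9)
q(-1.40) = 0.60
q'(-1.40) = -0.08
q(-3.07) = 0.76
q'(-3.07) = -0.10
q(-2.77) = 0.73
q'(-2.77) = -0.10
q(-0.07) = 0.35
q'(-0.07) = -0.28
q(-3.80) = 0.84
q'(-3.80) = -0.11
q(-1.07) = 0.58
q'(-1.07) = -0.08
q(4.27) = -0.09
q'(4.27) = -0.11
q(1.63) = 0.18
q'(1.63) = -0.10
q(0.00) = 0.33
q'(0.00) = -0.22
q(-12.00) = 1.73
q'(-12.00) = -0.11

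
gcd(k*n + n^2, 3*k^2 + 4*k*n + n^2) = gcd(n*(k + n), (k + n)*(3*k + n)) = k + n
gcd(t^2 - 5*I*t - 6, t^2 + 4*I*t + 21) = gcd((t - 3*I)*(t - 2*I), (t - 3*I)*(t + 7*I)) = t - 3*I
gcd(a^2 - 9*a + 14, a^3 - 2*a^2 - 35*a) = a - 7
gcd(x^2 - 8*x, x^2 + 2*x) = x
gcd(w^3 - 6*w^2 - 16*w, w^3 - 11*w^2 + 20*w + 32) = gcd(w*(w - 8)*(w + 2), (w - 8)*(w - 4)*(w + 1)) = w - 8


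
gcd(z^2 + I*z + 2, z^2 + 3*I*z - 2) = z + 2*I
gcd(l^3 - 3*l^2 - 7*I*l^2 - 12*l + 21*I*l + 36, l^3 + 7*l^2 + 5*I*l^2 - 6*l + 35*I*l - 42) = 1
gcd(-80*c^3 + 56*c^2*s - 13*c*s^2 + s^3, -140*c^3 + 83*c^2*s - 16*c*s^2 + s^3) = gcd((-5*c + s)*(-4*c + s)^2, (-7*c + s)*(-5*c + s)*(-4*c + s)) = 20*c^2 - 9*c*s + s^2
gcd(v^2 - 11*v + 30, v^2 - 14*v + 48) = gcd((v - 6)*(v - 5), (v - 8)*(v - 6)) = v - 6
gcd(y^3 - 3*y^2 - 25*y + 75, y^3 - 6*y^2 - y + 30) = y^2 - 8*y + 15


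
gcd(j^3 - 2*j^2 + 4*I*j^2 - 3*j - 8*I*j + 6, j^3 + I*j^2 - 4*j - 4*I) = j^2 + j*(-2 + I) - 2*I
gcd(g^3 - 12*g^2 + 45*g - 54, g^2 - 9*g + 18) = g^2 - 9*g + 18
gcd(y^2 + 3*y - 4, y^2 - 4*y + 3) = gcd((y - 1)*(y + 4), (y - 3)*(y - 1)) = y - 1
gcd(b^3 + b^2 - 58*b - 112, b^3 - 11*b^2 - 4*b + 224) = b - 8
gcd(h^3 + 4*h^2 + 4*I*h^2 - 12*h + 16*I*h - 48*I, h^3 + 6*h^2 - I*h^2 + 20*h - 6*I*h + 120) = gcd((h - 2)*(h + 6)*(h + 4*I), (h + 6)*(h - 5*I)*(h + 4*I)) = h^2 + h*(6 + 4*I) + 24*I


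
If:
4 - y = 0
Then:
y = 4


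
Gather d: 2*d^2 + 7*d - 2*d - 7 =2*d^2 + 5*d - 7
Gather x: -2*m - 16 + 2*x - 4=-2*m + 2*x - 20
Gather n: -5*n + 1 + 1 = 2 - 5*n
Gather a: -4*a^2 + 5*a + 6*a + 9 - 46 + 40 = -4*a^2 + 11*a + 3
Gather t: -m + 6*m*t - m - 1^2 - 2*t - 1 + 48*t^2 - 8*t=-2*m + 48*t^2 + t*(6*m - 10) - 2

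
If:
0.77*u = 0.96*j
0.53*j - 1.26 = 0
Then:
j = 2.38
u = 2.96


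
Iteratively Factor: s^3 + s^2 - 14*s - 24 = (s + 2)*(s^2 - s - 12) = (s - 4)*(s + 2)*(s + 3)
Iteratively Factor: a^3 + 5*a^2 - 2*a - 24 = (a + 3)*(a^2 + 2*a - 8) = (a + 3)*(a + 4)*(a - 2)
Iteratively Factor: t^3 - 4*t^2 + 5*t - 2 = (t - 1)*(t^2 - 3*t + 2) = (t - 1)^2*(t - 2)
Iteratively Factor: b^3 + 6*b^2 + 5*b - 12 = (b - 1)*(b^2 + 7*b + 12) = (b - 1)*(b + 3)*(b + 4)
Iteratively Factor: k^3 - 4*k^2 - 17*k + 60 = (k - 5)*(k^2 + k - 12) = (k - 5)*(k - 3)*(k + 4)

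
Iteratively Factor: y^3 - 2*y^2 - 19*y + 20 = (y - 1)*(y^2 - y - 20) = (y - 1)*(y + 4)*(y - 5)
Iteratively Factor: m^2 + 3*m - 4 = (m - 1)*(m + 4)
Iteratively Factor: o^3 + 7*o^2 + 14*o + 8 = (o + 4)*(o^2 + 3*o + 2) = (o + 2)*(o + 4)*(o + 1)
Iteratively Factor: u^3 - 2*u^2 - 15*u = (u + 3)*(u^2 - 5*u) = (u - 5)*(u + 3)*(u)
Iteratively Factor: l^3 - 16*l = (l + 4)*(l^2 - 4*l) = l*(l + 4)*(l - 4)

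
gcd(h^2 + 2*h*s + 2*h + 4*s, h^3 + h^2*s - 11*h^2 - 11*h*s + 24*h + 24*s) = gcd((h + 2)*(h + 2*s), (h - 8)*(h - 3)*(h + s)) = 1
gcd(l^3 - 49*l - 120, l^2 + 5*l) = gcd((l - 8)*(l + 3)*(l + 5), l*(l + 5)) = l + 5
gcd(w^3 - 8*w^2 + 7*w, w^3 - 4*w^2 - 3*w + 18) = 1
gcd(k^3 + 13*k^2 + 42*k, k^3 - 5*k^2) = k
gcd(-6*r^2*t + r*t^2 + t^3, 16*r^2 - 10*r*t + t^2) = 2*r - t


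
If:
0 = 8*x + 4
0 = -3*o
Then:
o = 0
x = -1/2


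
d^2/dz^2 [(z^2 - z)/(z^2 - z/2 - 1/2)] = -8/(8*z^3 + 12*z^2 + 6*z + 1)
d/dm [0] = 0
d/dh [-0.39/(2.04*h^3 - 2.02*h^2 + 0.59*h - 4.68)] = (2.3868*h^2 - 1.5756*h + 0.2301)/(2.04*h^3 - 2.02*h^2 + 0.59*h - 4.68)^2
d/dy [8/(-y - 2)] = 8/(y + 2)^2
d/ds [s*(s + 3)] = 2*s + 3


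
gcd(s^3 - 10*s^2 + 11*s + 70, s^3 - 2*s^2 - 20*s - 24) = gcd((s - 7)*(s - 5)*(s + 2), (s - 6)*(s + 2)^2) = s + 2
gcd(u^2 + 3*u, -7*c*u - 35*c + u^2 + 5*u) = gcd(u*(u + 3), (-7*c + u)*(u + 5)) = 1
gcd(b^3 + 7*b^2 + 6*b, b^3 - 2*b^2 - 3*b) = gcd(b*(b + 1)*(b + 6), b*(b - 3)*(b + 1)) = b^2 + b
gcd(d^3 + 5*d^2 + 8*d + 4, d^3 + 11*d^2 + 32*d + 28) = d^2 + 4*d + 4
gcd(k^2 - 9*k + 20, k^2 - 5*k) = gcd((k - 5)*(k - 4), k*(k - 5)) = k - 5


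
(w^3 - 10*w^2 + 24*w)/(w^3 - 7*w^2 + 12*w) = (w - 6)/(w - 3)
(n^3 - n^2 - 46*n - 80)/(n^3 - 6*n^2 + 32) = (n^2 - 3*n - 40)/(n^2 - 8*n + 16)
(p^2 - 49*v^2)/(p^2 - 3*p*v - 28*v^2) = (p + 7*v)/(p + 4*v)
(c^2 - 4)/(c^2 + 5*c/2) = 2*(c^2 - 4)/(c*(2*c + 5))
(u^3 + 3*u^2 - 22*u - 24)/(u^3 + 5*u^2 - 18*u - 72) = (u + 1)/(u + 3)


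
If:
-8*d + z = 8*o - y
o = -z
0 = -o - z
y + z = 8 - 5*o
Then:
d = 13*z/8 + 1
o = -z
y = 4*z + 8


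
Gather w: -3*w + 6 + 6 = 12 - 3*w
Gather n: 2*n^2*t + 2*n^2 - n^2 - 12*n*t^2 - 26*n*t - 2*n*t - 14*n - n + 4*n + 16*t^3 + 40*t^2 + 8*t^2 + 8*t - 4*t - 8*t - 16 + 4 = n^2*(2*t + 1) + n*(-12*t^2 - 28*t - 11) + 16*t^3 + 48*t^2 - 4*t - 12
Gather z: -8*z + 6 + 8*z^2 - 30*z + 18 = 8*z^2 - 38*z + 24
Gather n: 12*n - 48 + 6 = 12*n - 42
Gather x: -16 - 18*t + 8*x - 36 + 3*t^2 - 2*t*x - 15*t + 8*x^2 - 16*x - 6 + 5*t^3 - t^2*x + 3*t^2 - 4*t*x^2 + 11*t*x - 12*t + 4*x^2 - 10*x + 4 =5*t^3 + 6*t^2 - 45*t + x^2*(12 - 4*t) + x*(-t^2 + 9*t - 18) - 54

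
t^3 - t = t*(t - 1)*(t + 1)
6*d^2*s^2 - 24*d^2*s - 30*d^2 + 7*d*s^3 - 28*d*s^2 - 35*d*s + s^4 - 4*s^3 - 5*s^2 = (d + s)*(6*d + s)*(s - 5)*(s + 1)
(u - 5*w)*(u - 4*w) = u^2 - 9*u*w + 20*w^2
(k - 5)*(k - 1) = k^2 - 6*k + 5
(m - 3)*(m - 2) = m^2 - 5*m + 6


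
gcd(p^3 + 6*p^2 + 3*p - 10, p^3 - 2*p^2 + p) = p - 1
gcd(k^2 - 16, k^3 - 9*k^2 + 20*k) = k - 4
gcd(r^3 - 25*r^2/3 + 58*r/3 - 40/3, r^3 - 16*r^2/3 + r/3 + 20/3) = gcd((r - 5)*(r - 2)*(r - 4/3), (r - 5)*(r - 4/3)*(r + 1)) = r^2 - 19*r/3 + 20/3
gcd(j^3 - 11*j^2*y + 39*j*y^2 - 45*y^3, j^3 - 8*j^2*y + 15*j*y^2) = j^2 - 8*j*y + 15*y^2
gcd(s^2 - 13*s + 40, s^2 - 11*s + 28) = 1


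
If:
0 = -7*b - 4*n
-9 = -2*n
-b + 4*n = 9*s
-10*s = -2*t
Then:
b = -18/7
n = 9/2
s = 16/7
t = 80/7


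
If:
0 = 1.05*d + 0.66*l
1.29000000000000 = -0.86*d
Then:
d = -1.50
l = 2.39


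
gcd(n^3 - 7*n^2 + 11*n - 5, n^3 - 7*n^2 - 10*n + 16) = n - 1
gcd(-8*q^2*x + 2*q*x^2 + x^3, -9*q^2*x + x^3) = x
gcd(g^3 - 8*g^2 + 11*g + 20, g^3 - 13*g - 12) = g^2 - 3*g - 4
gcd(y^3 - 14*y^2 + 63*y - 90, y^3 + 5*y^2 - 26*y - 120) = y - 5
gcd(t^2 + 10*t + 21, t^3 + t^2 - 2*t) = 1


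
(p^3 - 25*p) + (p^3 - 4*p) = 2*p^3 - 29*p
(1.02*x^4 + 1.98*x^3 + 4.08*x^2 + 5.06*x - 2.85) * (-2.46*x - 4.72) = -2.5092*x^5 - 9.6852*x^4 - 19.3824*x^3 - 31.7052*x^2 - 16.8722*x + 13.452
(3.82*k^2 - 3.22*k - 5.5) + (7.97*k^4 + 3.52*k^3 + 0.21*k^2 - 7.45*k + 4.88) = 7.97*k^4 + 3.52*k^3 + 4.03*k^2 - 10.67*k - 0.62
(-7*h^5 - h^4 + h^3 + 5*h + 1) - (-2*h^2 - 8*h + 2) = -7*h^5 - h^4 + h^3 + 2*h^2 + 13*h - 1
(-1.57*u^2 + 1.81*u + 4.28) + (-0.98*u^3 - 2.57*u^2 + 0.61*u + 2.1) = -0.98*u^3 - 4.14*u^2 + 2.42*u + 6.38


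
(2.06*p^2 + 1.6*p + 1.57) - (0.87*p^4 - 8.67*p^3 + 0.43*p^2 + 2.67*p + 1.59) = -0.87*p^4 + 8.67*p^3 + 1.63*p^2 - 1.07*p - 0.02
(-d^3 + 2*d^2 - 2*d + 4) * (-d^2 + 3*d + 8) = d^5 - 5*d^4 + 6*d^2 - 4*d + 32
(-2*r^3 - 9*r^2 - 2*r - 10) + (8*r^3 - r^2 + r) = 6*r^3 - 10*r^2 - r - 10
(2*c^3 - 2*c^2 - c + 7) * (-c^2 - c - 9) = -2*c^5 - 15*c^3 + 12*c^2 + 2*c - 63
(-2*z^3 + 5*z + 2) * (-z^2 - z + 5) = 2*z^5 + 2*z^4 - 15*z^3 - 7*z^2 + 23*z + 10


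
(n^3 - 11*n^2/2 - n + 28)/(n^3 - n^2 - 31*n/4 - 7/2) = 2*(n - 4)/(2*n + 1)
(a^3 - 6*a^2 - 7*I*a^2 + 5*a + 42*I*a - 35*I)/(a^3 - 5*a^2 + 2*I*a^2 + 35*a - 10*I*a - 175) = (a^2 - a*(1 + 7*I) + 7*I)/(a^2 + 2*I*a + 35)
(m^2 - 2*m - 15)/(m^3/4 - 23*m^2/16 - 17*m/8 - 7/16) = 16*(-m^2 + 2*m + 15)/(-4*m^3 + 23*m^2 + 34*m + 7)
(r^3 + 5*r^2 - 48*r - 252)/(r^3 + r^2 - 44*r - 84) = (r + 6)/(r + 2)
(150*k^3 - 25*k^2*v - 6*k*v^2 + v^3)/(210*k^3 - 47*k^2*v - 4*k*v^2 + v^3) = (5*k + v)/(7*k + v)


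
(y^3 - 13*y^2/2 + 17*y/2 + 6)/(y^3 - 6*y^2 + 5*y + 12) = (y + 1/2)/(y + 1)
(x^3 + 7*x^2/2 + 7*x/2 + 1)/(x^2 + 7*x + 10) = (2*x^2 + 3*x + 1)/(2*(x + 5))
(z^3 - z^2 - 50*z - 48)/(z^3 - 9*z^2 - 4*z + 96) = (z^2 + 7*z + 6)/(z^2 - z - 12)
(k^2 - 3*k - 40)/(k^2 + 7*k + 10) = (k - 8)/(k + 2)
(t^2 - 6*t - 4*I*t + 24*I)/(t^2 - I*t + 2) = (t^2 - 6*t - 4*I*t + 24*I)/(t^2 - I*t + 2)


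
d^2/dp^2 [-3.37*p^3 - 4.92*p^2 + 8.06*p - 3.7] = -20.22*p - 9.84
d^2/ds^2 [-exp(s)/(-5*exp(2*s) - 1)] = (25*exp(5*s) - 30*exp(3*s) + exp(s))/(125*exp(6*s) + 75*exp(4*s) + 15*exp(2*s) + 1)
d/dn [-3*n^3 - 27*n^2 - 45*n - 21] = -9*n^2 - 54*n - 45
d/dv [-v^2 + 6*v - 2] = 6 - 2*v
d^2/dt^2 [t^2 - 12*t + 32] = 2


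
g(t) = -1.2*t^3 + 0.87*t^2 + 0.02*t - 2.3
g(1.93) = -7.65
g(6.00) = -230.06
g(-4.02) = 89.64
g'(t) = -3.6*t^2 + 1.74*t + 0.02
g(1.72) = -5.80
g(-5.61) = 236.84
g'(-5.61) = -123.04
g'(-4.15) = -69.20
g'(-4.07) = -66.70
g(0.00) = -2.30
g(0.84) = -2.38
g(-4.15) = 98.37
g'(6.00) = -119.14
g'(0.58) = -0.18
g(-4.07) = 92.93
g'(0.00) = 0.02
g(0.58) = -2.23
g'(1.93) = -10.03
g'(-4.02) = -65.15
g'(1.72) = -7.64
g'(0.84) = -1.06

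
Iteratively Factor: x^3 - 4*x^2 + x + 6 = (x - 3)*(x^2 - x - 2) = (x - 3)*(x - 2)*(x + 1)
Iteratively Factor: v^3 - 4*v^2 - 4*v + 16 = (v - 4)*(v^2 - 4) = (v - 4)*(v + 2)*(v - 2)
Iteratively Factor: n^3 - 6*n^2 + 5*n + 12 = (n - 4)*(n^2 - 2*n - 3) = (n - 4)*(n - 3)*(n + 1)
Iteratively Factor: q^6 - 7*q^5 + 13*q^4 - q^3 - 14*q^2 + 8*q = (q - 1)*(q^5 - 6*q^4 + 7*q^3 + 6*q^2 - 8*q) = (q - 1)^2*(q^4 - 5*q^3 + 2*q^2 + 8*q) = (q - 4)*(q - 1)^2*(q^3 - q^2 - 2*q) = q*(q - 4)*(q - 1)^2*(q^2 - q - 2) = q*(q - 4)*(q - 2)*(q - 1)^2*(q + 1)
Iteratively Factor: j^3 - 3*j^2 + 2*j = (j - 1)*(j^2 - 2*j) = j*(j - 1)*(j - 2)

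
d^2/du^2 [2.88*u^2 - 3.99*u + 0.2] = 5.76000000000000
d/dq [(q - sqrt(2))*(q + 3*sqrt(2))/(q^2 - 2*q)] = 2*(-sqrt(2)*q^2 - q^2 + 6*q - 6)/(q^2*(q^2 - 4*q + 4))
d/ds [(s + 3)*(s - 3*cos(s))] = s + (s + 3)*(3*sin(s) + 1) - 3*cos(s)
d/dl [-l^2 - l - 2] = -2*l - 1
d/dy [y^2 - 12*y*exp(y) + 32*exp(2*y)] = -12*y*exp(y) + 2*y + 64*exp(2*y) - 12*exp(y)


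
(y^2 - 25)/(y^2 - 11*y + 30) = (y + 5)/(y - 6)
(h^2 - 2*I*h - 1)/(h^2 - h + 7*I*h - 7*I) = (h^2 - 2*I*h - 1)/(h^2 - h + 7*I*h - 7*I)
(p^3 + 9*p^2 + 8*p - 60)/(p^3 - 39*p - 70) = (p^2 + 4*p - 12)/(p^2 - 5*p - 14)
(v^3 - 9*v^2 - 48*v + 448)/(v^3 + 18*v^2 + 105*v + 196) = (v^2 - 16*v + 64)/(v^2 + 11*v + 28)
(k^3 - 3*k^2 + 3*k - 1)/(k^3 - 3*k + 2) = (k - 1)/(k + 2)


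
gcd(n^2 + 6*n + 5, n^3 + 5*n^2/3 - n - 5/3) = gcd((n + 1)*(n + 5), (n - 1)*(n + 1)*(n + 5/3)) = n + 1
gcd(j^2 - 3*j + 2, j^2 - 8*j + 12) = j - 2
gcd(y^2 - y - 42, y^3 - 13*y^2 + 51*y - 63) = y - 7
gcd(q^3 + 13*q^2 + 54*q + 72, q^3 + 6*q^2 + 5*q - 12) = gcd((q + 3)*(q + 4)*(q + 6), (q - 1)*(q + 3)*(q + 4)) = q^2 + 7*q + 12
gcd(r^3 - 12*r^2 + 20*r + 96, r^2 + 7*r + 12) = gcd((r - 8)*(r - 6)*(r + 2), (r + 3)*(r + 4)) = 1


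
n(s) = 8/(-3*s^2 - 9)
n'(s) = 48*s/(-3*s^2 - 9)^2 = 16*s/(3*(s^2 + 3)^2)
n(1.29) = -0.57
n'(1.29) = 0.32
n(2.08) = -0.36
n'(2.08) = 0.21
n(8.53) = -0.04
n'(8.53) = 0.01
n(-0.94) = -0.69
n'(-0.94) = -0.33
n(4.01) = -0.14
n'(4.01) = 0.06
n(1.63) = -0.47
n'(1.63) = 0.27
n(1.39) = -0.54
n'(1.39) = 0.30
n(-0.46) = -0.83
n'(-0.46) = -0.24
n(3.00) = -0.22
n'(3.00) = 0.11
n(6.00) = -0.07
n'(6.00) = 0.02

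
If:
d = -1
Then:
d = -1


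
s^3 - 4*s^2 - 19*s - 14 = (s - 7)*(s + 1)*(s + 2)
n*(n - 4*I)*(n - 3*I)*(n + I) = n^4 - 6*I*n^3 - 5*n^2 - 12*I*n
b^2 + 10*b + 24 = (b + 4)*(b + 6)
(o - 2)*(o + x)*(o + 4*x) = o^3 + 5*o^2*x - 2*o^2 + 4*o*x^2 - 10*o*x - 8*x^2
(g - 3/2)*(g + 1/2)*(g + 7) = g^3 + 6*g^2 - 31*g/4 - 21/4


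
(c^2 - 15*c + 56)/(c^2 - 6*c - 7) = (c - 8)/(c + 1)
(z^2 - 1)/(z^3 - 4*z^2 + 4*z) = (z^2 - 1)/(z*(z^2 - 4*z + 4))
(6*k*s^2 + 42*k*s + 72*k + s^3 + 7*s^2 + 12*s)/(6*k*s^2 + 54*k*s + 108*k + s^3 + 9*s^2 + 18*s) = (s + 4)/(s + 6)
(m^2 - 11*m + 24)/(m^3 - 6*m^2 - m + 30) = (m - 8)/(m^2 - 3*m - 10)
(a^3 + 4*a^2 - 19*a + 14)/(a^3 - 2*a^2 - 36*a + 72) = (a^2 + 6*a - 7)/(a^2 - 36)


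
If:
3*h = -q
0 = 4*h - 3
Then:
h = 3/4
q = -9/4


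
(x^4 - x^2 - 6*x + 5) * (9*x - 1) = 9*x^5 - x^4 - 9*x^3 - 53*x^2 + 51*x - 5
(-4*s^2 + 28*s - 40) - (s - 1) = -4*s^2 + 27*s - 39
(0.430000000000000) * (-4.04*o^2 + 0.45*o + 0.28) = -1.7372*o^2 + 0.1935*o + 0.1204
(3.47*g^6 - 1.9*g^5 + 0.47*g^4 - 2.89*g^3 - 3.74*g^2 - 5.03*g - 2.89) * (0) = 0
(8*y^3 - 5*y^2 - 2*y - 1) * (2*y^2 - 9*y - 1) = 16*y^5 - 82*y^4 + 33*y^3 + 21*y^2 + 11*y + 1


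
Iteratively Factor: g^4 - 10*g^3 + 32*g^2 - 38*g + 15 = (g - 1)*(g^3 - 9*g^2 + 23*g - 15) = (g - 5)*(g - 1)*(g^2 - 4*g + 3) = (g - 5)*(g - 1)^2*(g - 3)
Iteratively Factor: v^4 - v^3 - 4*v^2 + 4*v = (v + 2)*(v^3 - 3*v^2 + 2*v) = (v - 2)*(v + 2)*(v^2 - v) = v*(v - 2)*(v + 2)*(v - 1)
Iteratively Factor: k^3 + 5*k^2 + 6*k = (k + 3)*(k^2 + 2*k) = (k + 2)*(k + 3)*(k)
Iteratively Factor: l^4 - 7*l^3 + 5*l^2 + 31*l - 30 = (l + 2)*(l^3 - 9*l^2 + 23*l - 15) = (l - 1)*(l + 2)*(l^2 - 8*l + 15) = (l - 3)*(l - 1)*(l + 2)*(l - 5)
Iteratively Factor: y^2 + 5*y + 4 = (y + 1)*(y + 4)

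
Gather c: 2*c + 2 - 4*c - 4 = -2*c - 2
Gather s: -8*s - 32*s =-40*s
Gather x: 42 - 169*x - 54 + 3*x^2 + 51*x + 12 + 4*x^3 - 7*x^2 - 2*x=4*x^3 - 4*x^2 - 120*x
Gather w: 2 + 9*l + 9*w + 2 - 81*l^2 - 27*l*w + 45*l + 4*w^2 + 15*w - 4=-81*l^2 + 54*l + 4*w^2 + w*(24 - 27*l)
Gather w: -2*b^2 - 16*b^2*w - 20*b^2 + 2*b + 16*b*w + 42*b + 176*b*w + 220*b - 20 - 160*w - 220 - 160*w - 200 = -22*b^2 + 264*b + w*(-16*b^2 + 192*b - 320) - 440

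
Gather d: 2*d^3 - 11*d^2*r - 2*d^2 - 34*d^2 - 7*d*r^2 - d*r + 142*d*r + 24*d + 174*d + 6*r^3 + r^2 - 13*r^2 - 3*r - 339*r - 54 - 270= 2*d^3 + d^2*(-11*r - 36) + d*(-7*r^2 + 141*r + 198) + 6*r^3 - 12*r^2 - 342*r - 324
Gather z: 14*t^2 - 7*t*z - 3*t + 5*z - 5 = 14*t^2 - 3*t + z*(5 - 7*t) - 5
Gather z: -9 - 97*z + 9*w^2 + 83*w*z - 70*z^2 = 9*w^2 - 70*z^2 + z*(83*w - 97) - 9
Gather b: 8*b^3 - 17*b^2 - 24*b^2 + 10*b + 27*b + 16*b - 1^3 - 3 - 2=8*b^3 - 41*b^2 + 53*b - 6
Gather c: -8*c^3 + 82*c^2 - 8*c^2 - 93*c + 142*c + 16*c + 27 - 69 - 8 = -8*c^3 + 74*c^2 + 65*c - 50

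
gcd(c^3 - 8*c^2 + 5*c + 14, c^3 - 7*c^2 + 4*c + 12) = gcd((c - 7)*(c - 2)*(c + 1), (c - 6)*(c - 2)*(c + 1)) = c^2 - c - 2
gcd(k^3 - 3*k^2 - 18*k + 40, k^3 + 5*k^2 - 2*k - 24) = k^2 + 2*k - 8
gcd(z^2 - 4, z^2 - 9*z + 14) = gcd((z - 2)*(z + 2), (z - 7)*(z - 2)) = z - 2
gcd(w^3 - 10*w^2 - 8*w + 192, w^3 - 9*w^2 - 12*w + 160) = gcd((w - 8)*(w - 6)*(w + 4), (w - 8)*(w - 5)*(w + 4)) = w^2 - 4*w - 32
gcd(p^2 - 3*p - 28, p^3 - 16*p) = p + 4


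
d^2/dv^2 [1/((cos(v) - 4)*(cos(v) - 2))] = (-4*sin(v)^4 + 6*sin(v)^2 - 141*cos(v)/2 + 9*cos(3*v)/2 + 54)/((cos(v) - 4)^3*(cos(v) - 2)^3)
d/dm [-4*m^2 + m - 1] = 1 - 8*m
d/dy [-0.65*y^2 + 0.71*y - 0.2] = 0.71 - 1.3*y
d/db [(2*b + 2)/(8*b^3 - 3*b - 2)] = 2*(8*b^3 - 3*b - 3*(b + 1)*(8*b^2 - 1) - 2)/(-8*b^3 + 3*b + 2)^2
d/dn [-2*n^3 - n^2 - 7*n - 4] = -6*n^2 - 2*n - 7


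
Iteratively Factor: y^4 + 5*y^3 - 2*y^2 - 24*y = (y - 2)*(y^3 + 7*y^2 + 12*y) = y*(y - 2)*(y^2 + 7*y + 12) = y*(y - 2)*(y + 4)*(y + 3)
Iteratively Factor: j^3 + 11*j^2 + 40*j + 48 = (j + 4)*(j^2 + 7*j + 12) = (j + 4)^2*(j + 3)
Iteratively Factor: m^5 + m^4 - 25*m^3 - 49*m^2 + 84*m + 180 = (m - 2)*(m^4 + 3*m^3 - 19*m^2 - 87*m - 90) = (m - 2)*(m + 3)*(m^3 - 19*m - 30) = (m - 2)*(m + 3)^2*(m^2 - 3*m - 10) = (m - 5)*(m - 2)*(m + 3)^2*(m + 2)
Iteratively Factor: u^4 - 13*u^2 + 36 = (u + 3)*(u^3 - 3*u^2 - 4*u + 12) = (u - 2)*(u + 3)*(u^2 - u - 6) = (u - 2)*(u + 2)*(u + 3)*(u - 3)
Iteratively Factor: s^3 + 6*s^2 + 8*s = (s + 4)*(s^2 + 2*s) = (s + 2)*(s + 4)*(s)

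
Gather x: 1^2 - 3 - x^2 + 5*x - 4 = -x^2 + 5*x - 6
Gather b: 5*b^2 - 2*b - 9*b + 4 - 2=5*b^2 - 11*b + 2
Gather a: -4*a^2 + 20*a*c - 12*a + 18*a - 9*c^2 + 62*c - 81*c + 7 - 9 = -4*a^2 + a*(20*c + 6) - 9*c^2 - 19*c - 2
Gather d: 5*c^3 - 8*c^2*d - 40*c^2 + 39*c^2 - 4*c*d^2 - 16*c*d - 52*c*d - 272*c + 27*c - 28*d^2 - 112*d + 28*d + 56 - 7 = 5*c^3 - c^2 - 245*c + d^2*(-4*c - 28) + d*(-8*c^2 - 68*c - 84) + 49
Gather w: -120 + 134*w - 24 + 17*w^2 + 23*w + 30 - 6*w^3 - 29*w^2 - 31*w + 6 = -6*w^3 - 12*w^2 + 126*w - 108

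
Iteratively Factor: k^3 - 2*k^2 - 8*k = (k)*(k^2 - 2*k - 8) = k*(k - 4)*(k + 2)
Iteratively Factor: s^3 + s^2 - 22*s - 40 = (s + 2)*(s^2 - s - 20) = (s - 5)*(s + 2)*(s + 4)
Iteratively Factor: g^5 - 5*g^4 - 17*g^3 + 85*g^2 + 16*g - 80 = (g - 1)*(g^4 - 4*g^3 - 21*g^2 + 64*g + 80) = (g - 1)*(g + 4)*(g^3 - 8*g^2 + 11*g + 20) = (g - 4)*(g - 1)*(g + 4)*(g^2 - 4*g - 5) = (g - 4)*(g - 1)*(g + 1)*(g + 4)*(g - 5)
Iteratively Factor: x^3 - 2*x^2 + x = (x)*(x^2 - 2*x + 1) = x*(x - 1)*(x - 1)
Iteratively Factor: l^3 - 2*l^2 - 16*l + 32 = (l - 2)*(l^2 - 16) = (l - 4)*(l - 2)*(l + 4)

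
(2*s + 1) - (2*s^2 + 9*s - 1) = -2*s^2 - 7*s + 2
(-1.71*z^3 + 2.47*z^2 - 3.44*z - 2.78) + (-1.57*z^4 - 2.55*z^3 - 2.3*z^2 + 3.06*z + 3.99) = -1.57*z^4 - 4.26*z^3 + 0.17*z^2 - 0.38*z + 1.21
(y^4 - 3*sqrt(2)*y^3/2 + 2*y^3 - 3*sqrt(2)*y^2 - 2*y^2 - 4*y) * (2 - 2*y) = -2*y^5 - 2*y^4 + 3*sqrt(2)*y^4 + 3*sqrt(2)*y^3 + 8*y^3 - 6*sqrt(2)*y^2 + 4*y^2 - 8*y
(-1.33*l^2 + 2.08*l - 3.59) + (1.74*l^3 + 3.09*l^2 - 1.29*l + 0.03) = 1.74*l^3 + 1.76*l^2 + 0.79*l - 3.56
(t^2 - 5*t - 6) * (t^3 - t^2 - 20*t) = t^5 - 6*t^4 - 21*t^3 + 106*t^2 + 120*t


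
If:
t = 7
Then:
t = 7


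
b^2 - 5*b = b*(b - 5)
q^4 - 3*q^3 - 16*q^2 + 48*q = q*(q - 4)*(q - 3)*(q + 4)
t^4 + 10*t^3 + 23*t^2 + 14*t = t*(t + 1)*(t + 2)*(t + 7)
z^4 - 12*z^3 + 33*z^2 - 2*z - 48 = (z - 8)*(z - 3)*(z - 2)*(z + 1)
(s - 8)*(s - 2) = s^2 - 10*s + 16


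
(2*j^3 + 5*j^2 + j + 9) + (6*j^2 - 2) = 2*j^3 + 11*j^2 + j + 7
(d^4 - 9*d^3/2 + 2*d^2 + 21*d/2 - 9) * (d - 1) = d^5 - 11*d^4/2 + 13*d^3/2 + 17*d^2/2 - 39*d/2 + 9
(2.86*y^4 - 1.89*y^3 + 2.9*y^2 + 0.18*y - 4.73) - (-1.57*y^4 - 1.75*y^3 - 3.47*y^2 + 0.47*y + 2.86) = 4.43*y^4 - 0.14*y^3 + 6.37*y^2 - 0.29*y - 7.59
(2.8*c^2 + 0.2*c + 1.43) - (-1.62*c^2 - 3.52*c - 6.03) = 4.42*c^2 + 3.72*c + 7.46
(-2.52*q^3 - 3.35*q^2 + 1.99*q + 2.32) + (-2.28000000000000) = -2.52*q^3 - 3.35*q^2 + 1.99*q + 0.04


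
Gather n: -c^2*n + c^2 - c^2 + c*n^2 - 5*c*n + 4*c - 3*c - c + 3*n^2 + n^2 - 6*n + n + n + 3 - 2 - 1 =n^2*(c + 4) + n*(-c^2 - 5*c - 4)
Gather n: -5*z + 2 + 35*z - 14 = 30*z - 12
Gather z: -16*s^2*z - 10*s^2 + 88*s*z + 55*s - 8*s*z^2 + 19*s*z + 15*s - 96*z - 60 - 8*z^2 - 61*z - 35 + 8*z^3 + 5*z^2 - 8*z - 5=-10*s^2 + 70*s + 8*z^3 + z^2*(-8*s - 3) + z*(-16*s^2 + 107*s - 165) - 100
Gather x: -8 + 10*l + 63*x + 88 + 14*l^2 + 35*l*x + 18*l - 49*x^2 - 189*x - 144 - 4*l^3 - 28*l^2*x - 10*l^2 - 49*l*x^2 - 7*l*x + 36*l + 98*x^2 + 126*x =-4*l^3 + 4*l^2 + 64*l + x^2*(49 - 49*l) + x*(-28*l^2 + 28*l) - 64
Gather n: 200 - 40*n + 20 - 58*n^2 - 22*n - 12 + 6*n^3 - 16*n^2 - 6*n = 6*n^3 - 74*n^2 - 68*n + 208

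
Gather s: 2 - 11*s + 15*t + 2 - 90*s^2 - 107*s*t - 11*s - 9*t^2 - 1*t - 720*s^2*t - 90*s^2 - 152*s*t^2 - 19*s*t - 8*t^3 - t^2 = s^2*(-720*t - 180) + s*(-152*t^2 - 126*t - 22) - 8*t^3 - 10*t^2 + 14*t + 4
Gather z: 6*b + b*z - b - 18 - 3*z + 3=5*b + z*(b - 3) - 15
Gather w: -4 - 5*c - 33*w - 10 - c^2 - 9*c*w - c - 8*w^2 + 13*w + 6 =-c^2 - 6*c - 8*w^2 + w*(-9*c - 20) - 8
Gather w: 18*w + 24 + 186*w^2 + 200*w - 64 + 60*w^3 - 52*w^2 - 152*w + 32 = 60*w^3 + 134*w^2 + 66*w - 8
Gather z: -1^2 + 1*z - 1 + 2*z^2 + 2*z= 2*z^2 + 3*z - 2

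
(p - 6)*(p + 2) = p^2 - 4*p - 12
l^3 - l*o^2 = l*(l - o)*(l + o)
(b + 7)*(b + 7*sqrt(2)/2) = b^2 + 7*sqrt(2)*b/2 + 7*b + 49*sqrt(2)/2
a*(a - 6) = a^2 - 6*a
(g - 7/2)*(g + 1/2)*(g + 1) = g^3 - 2*g^2 - 19*g/4 - 7/4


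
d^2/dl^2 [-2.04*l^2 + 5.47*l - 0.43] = -4.08000000000000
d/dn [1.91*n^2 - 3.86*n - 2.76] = 3.82*n - 3.86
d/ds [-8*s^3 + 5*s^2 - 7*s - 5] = -24*s^2 + 10*s - 7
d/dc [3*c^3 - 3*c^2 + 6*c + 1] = 9*c^2 - 6*c + 6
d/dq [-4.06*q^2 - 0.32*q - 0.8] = -8.12*q - 0.32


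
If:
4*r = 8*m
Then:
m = r/2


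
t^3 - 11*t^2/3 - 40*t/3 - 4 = (t - 6)*(t + 1/3)*(t + 2)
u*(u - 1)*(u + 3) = u^3 + 2*u^2 - 3*u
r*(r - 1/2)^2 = r^3 - r^2 + r/4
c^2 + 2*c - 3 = (c - 1)*(c + 3)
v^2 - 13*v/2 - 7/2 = (v - 7)*(v + 1/2)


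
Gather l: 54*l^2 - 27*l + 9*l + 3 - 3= 54*l^2 - 18*l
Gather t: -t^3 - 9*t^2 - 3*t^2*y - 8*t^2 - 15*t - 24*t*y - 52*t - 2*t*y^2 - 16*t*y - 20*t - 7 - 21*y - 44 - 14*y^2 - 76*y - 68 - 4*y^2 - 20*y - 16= -t^3 + t^2*(-3*y - 17) + t*(-2*y^2 - 40*y - 87) - 18*y^2 - 117*y - 135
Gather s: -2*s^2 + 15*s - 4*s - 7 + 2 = -2*s^2 + 11*s - 5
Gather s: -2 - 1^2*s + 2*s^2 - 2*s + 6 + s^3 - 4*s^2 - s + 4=s^3 - 2*s^2 - 4*s + 8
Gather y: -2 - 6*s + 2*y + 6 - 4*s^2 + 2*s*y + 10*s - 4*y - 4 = -4*s^2 + 4*s + y*(2*s - 2)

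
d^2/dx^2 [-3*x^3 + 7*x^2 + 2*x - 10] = 14 - 18*x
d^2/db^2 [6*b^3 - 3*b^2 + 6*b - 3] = 36*b - 6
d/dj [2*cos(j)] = -2*sin(j)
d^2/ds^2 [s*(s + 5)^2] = 6*s + 20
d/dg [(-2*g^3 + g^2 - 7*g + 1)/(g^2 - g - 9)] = 2*(-g^4 + 2*g^3 + 30*g^2 - 10*g + 32)/(g^4 - 2*g^3 - 17*g^2 + 18*g + 81)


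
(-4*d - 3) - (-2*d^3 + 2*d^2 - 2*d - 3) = 2*d^3 - 2*d^2 - 2*d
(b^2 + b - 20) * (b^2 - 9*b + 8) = b^4 - 8*b^3 - 21*b^2 + 188*b - 160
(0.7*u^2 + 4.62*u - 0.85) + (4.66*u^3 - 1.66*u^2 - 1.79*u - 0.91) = 4.66*u^3 - 0.96*u^2 + 2.83*u - 1.76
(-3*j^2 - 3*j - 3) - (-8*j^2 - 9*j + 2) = 5*j^2 + 6*j - 5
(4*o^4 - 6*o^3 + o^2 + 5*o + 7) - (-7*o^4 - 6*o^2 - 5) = 11*o^4 - 6*o^3 + 7*o^2 + 5*o + 12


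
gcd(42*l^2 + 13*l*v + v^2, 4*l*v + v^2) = 1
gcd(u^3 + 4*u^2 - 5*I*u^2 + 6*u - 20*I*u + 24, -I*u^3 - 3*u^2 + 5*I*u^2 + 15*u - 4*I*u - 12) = 1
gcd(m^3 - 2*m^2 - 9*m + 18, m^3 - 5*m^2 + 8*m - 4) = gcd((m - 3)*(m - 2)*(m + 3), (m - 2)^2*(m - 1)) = m - 2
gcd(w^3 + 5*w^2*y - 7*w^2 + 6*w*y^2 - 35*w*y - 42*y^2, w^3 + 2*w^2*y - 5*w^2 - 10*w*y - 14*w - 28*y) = w^2 + 2*w*y - 7*w - 14*y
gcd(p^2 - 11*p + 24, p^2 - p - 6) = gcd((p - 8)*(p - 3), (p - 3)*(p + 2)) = p - 3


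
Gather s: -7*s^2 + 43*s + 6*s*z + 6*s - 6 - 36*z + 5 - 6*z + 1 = -7*s^2 + s*(6*z + 49) - 42*z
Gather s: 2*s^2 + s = 2*s^2 + s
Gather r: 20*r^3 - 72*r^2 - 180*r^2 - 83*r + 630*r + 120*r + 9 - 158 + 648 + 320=20*r^3 - 252*r^2 + 667*r + 819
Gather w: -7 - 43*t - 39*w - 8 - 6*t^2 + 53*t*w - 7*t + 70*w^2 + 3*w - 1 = -6*t^2 - 50*t + 70*w^2 + w*(53*t - 36) - 16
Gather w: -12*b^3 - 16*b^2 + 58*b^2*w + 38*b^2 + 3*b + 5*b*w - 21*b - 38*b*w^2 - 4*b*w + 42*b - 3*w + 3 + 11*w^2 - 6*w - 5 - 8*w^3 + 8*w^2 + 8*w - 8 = -12*b^3 + 22*b^2 + 24*b - 8*w^3 + w^2*(19 - 38*b) + w*(58*b^2 + b - 1) - 10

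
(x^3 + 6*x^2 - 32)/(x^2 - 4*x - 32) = (x^2 + 2*x - 8)/(x - 8)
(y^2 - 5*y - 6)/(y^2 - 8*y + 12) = (y + 1)/(y - 2)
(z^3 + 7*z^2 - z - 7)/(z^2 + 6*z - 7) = z + 1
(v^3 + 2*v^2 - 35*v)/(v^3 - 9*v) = (v^2 + 2*v - 35)/(v^2 - 9)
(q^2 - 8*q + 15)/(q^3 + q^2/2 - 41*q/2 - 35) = 2*(q - 3)/(2*q^2 + 11*q + 14)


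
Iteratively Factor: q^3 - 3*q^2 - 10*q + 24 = (q + 3)*(q^2 - 6*q + 8) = (q - 4)*(q + 3)*(q - 2)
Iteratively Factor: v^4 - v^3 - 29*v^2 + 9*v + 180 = (v + 3)*(v^3 - 4*v^2 - 17*v + 60) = (v - 5)*(v + 3)*(v^2 + v - 12) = (v - 5)*(v - 3)*(v + 3)*(v + 4)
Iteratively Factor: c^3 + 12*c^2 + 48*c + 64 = (c + 4)*(c^2 + 8*c + 16) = (c + 4)^2*(c + 4)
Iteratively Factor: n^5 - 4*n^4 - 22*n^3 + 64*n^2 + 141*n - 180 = (n + 3)*(n^4 - 7*n^3 - n^2 + 67*n - 60) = (n - 4)*(n + 3)*(n^3 - 3*n^2 - 13*n + 15) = (n - 4)*(n + 3)^2*(n^2 - 6*n + 5) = (n - 4)*(n - 1)*(n + 3)^2*(n - 5)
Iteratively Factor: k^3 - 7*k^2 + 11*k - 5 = (k - 1)*(k^2 - 6*k + 5) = (k - 5)*(k - 1)*(k - 1)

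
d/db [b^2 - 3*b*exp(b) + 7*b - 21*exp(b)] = -3*b*exp(b) + 2*b - 24*exp(b) + 7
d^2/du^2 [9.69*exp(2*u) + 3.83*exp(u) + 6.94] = (38.76*exp(u) + 3.83)*exp(u)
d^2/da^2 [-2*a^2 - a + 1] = -4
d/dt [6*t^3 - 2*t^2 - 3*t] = 18*t^2 - 4*t - 3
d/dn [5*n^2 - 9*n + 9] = 10*n - 9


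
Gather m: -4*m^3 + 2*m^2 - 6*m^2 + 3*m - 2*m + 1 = -4*m^3 - 4*m^2 + m + 1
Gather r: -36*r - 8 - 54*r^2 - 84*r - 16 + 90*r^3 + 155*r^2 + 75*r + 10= 90*r^3 + 101*r^2 - 45*r - 14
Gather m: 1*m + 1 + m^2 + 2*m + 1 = m^2 + 3*m + 2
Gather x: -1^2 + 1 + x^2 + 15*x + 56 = x^2 + 15*x + 56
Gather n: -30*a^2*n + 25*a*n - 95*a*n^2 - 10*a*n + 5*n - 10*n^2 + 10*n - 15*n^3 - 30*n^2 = -15*n^3 + n^2*(-95*a - 40) + n*(-30*a^2 + 15*a + 15)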